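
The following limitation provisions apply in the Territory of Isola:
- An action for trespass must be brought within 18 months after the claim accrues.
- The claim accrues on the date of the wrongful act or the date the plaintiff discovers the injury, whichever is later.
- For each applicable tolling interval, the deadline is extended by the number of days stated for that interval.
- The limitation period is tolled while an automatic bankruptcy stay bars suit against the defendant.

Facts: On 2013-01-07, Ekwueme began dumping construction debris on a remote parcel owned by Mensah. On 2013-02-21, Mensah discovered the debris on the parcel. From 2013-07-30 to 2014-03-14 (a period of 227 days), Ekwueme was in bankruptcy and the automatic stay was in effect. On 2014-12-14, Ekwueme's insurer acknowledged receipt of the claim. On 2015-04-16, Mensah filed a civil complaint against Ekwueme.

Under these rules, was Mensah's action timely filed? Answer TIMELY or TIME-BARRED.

TIME-BARRED

Because discovery on 2013-02-21 post-dates the 2013-01-07 act, accrual under the later-of rule falls on 2013-02-21.
Adding the 18 months base period to 2013-02-21 gives a deadline of 2014-08-21, before any tolling.
The period was tolled for 227 days by the automatic bankruptcy stay (2013-07-30 to 2014-03-14), pushing the deadline to 2015-04-05.
None of the other events listed affects the running of the period under the stated rules.
Mensah filed on 2015-04-16, after the 2015-04-05 deadline, so the action is time-barred.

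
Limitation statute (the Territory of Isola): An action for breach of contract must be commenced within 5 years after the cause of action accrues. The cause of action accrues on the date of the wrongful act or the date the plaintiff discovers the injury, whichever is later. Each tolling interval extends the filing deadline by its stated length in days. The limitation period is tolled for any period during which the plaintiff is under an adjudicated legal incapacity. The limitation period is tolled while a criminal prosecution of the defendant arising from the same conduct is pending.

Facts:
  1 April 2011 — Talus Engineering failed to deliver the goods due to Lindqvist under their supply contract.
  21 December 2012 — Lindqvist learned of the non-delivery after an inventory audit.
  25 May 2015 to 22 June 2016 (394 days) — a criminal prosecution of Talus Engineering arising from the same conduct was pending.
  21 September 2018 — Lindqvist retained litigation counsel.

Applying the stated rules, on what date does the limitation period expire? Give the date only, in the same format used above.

19 January 2019

Because discovery on 21 December 2012 post-dates the 1 April 2011 act, accrual under the later-of rule falls on 21 December 2012.
5 years from 21 December 2012 is 21 December 2017.
The pending criminal prosecution from 25 May 2015 to 22 June 2016 tolled the period for 394 days, extending the deadline to 19 January 2019.
The other events in the timeline have no effect on the limitation period under the stated rules.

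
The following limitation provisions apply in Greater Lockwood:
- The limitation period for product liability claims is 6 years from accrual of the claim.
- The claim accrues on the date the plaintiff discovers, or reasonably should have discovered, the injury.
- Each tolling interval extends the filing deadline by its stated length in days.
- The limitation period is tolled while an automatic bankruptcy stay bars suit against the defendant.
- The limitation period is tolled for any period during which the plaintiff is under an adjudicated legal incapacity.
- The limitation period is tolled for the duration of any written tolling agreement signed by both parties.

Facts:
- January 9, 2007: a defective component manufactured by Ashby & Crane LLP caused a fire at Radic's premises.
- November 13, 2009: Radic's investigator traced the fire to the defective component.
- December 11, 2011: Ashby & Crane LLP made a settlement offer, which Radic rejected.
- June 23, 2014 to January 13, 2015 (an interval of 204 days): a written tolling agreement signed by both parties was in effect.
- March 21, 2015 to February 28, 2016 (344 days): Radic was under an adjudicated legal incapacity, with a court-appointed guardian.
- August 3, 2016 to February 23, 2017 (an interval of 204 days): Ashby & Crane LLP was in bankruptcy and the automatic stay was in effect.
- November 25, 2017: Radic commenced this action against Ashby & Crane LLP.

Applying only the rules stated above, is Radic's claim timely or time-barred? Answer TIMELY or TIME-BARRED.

The claim did not accrue until Radic discovered the injury on November 13, 2009; the January 9, 2007 act date does not start the clock under the stated rule.
Adding the 6 years base period to November 13, 2009 gives a deadline of November 13, 2015, before any tolling.
Because the written tolling agreement ran from June 23, 2014 to January 13, 2015, the deadline is extended by 204 days to June 4, 2016.
The period was tolled for 344 days by the plaintiff's legal incapacity (March 21, 2015 to February 28, 2016), pushing the deadline to May 14, 2017.
Because the automatic bankruptcy stay ran from August 3, 2016 to February 23, 2017, the deadline is extended by 204 days to December 4, 2017.
Nothing else in the chronology tolls or restarts the period.
Filing on November 25, 2017 beat the December 4, 2017 deadline — the action is timely.

TIMELY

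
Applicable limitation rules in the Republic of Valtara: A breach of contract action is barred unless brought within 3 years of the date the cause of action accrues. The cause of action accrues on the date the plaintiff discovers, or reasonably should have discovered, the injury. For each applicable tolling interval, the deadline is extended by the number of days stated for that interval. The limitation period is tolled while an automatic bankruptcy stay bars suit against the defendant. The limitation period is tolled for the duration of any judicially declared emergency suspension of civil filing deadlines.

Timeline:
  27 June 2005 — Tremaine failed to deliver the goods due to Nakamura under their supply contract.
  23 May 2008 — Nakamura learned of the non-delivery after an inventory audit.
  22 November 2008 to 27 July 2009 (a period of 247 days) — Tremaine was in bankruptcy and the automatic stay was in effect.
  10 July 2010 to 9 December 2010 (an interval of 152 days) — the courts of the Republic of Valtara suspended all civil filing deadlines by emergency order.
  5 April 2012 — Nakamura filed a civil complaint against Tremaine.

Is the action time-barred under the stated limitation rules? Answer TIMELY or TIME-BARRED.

TIMELY

Accrual is tied to discovery, so the period began on 23 May 2008 rather than on 27 June 2005 when the act occurred.
3 years from 23 May 2008 is 23 May 2011.
Because the automatic bankruptcy stay ran from 22 November 2008 to 27 July 2009, the deadline is extended by 247 days to 25 January 2012.
The period was tolled for 152 days by the emergency suspension of filing deadlines (10 July 2010 to 9 December 2010), pushing the deadline to 25 June 2012.
The 5 April 2012 filing precedes the 25 June 2012 deadline; the claim is timely.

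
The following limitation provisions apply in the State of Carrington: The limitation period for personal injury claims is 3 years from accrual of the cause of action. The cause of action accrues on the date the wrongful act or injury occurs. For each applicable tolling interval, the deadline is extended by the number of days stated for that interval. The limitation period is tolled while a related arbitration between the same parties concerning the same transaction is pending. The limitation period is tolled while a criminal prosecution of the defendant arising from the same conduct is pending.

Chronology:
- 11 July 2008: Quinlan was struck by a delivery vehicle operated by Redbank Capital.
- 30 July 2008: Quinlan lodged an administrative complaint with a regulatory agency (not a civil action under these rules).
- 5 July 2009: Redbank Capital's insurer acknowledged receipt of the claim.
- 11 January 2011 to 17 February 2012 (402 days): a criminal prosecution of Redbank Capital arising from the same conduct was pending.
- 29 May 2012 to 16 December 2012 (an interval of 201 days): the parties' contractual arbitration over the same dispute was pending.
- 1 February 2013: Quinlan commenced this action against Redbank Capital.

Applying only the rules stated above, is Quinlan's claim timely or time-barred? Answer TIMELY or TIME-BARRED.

TIMELY

The claim accrued on 11 July 2008, when the wrongful act occurred.
3 years from 11 July 2008 is 11 July 2011.
The period was tolled for 402 days by the pending criminal prosecution (11 January 2011 to 17 February 2012), pushing the deadline to 16 August 2012.
The period was tolled for 201 days by the pending related arbitration (29 May 2012 to 16 December 2012), pushing the deadline to 5 March 2013.
None of the other events listed affects the running of the period under the stated rules.
Quinlan filed on 1 February 2013, before the 5 March 2013 deadline, so the action is timely.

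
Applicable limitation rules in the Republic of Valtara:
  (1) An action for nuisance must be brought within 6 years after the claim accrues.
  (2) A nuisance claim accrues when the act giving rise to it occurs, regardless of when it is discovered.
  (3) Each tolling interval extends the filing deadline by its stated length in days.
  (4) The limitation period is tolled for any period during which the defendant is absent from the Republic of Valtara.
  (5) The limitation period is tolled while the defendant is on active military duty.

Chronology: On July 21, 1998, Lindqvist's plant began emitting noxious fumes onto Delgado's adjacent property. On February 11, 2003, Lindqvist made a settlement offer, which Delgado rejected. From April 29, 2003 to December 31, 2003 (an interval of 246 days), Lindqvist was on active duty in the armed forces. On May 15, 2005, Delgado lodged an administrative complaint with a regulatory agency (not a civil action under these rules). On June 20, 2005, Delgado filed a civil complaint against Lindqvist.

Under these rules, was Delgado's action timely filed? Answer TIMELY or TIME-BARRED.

The limitation period began to run on July 21, 1998.
Adding the 6 years base period to July 21, 1998 gives a deadline of July 21, 2004, before any tolling.
Because the defendant's active military service ran from April 29, 2003 to December 31, 2003, the deadline is extended by 246 days to March 24, 2005.
None of the other events listed affects the running of the period under the stated rules.
Filing on June 20, 2005 missed the March 24, 2005 deadline — the action is time-barred.

TIME-BARRED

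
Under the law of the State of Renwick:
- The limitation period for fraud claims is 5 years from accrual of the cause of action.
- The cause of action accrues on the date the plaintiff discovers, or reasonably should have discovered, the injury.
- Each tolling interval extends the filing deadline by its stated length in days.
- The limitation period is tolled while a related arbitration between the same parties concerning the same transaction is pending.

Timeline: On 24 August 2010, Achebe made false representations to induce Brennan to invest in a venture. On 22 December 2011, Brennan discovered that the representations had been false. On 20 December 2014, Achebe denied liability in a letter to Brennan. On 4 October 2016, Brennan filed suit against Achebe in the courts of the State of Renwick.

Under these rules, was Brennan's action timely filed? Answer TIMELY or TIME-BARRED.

The claim did not accrue until Brennan discovered the injury on 22 December 2011; the 24 August 2010 act date does not start the clock under the stated rule.
5 years from 22 December 2011 is 22 December 2016.
The other events in the timeline have no effect on the limitation period under the stated rules.
Filing on 4 October 2016 beat the 22 December 2016 deadline — the action is timely.

TIMELY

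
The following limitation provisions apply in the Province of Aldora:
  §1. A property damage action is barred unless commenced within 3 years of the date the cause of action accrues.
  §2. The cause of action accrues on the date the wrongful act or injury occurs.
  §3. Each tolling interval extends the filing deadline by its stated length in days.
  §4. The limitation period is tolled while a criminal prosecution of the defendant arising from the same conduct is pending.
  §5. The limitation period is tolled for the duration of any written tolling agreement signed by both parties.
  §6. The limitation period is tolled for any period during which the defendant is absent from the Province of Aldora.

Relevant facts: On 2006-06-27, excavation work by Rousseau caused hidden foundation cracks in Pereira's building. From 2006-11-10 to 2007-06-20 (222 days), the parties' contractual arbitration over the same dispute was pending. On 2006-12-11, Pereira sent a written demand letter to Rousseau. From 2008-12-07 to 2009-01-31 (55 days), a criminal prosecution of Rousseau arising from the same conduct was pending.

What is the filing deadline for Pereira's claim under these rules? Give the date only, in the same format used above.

The limitation period began to run on 2006-06-27.
3 years from 2006-06-27 is 2009-06-27.
The pending criminal prosecution from 2008-12-07 to 2009-01-31 tolled the period for 55 days, extending the deadline to 2009-08-21.
Although a pending arbitration ran from 2006-11-10 to 2007-06-20, the stated rules do not make that a tolling event, so it is disregarded.
Nothing else in the chronology tolls or restarts the period.

2009-08-21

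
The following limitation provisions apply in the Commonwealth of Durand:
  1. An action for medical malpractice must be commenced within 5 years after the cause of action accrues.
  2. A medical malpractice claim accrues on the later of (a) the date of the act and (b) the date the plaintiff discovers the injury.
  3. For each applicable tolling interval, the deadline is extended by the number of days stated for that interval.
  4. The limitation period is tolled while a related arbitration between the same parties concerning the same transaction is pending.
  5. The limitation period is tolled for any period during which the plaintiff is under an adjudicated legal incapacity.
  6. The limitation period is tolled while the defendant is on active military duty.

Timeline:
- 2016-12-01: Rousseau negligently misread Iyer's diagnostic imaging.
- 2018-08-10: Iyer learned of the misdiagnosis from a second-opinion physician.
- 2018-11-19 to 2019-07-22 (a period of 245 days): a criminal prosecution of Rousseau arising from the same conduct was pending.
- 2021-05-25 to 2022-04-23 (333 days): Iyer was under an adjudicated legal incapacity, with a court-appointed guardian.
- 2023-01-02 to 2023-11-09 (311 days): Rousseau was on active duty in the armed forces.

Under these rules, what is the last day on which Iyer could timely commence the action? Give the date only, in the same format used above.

2025-05-15

The claim accrued on 2018-08-10 — the later of the 2016-12-01 act and the 2018-08-10 discovery.
The untolled deadline — 5 years after 2018-08-10 — is 2023-08-10.
The plaintiff's legal incapacity from 2021-05-25 to 2022-04-23 tolled the period for 333 days, extending the deadline to 2024-07-08.
Because the defendant's active military service ran from 2023-01-02 to 2023-11-09, the deadline is extended by 311 days to 2025-05-15.
Although a criminal prosecution ran from 2018-11-19 to 2019-07-22, the stated rules do not make that a tolling event, so it is disregarded.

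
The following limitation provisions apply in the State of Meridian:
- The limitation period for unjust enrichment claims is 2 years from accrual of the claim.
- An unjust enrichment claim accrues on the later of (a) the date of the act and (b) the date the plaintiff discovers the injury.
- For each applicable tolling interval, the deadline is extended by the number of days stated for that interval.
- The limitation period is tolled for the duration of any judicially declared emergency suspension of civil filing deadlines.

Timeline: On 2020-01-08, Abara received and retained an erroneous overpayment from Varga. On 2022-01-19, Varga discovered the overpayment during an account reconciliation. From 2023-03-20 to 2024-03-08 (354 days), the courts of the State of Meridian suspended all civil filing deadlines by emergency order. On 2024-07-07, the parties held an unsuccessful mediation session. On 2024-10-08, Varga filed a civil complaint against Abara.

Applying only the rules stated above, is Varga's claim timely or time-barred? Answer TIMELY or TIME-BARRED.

TIMELY

The claim accrued on 2022-01-19 — the later of the 2020-01-08 act and the 2022-01-19 discovery.
2 years from 2022-01-19 is 2024-01-19.
Because the emergency suspension of filing deadlines ran from 2023-03-20 to 2024-03-08, the deadline is extended by 354 days to 2025-01-07.
The other events in the timeline have no effect on the limitation period under the stated rules.
Filing on 2024-10-08 beat the 2025-01-07 deadline — the action is timely.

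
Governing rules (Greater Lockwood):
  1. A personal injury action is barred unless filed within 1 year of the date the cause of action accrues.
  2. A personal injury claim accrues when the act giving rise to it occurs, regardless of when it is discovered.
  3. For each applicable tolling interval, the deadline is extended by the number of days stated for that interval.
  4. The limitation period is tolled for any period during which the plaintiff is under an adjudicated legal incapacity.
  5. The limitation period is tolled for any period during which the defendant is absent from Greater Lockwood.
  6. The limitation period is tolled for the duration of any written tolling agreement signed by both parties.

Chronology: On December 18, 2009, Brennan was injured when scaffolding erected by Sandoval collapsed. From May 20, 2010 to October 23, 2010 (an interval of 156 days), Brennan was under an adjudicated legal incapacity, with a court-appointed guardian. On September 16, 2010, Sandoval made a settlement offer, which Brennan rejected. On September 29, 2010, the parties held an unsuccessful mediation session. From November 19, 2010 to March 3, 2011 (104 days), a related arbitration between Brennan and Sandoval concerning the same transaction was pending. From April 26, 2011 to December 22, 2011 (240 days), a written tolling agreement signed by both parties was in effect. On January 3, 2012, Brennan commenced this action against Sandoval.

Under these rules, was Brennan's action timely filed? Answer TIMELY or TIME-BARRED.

The claim accrued on December 18, 2009, when the wrongful act occurred.
1 year from December 18, 2009 is December 18, 2010.
The plaintiff's legal incapacity from May 20, 2010 to October 23, 2010 tolled the period for 156 days, extending the deadline to May 23, 2011.
The written tolling agreement from April 26, 2011 to December 22, 2011 tolled the period for 240 days, extending the deadline to January 18, 2012.
No stated provision tolls the period for a pending arbitration, so the interval from November 19, 2010 to March 3, 2011 has no effect on the deadline.
None of the other events listed affects the running of the period under the stated rules.
The January 3, 2012 filing precedes the January 18, 2012 deadline; the claim is timely.

TIMELY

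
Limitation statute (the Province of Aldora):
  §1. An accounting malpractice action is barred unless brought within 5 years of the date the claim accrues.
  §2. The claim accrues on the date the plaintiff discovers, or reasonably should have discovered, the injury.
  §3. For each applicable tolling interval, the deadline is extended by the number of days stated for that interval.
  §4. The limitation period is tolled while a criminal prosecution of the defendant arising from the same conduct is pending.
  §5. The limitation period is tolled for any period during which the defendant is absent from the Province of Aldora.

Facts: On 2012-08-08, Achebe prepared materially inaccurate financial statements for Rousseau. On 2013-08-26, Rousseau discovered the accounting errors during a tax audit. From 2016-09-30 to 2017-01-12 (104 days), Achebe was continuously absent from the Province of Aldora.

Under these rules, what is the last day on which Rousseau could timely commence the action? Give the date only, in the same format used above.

The claim did not accrue until Rousseau discovered the injury on 2013-08-26; the 2012-08-08 act date does not start the clock under the stated rule.
The untolled deadline — 5 years after 2013-08-26 — is 2018-08-26.
Because the defendant's absence from the jurisdiction ran from 2016-09-30 to 2017-01-12, the deadline is extended by 104 days to 2018-12-08.

2018-12-08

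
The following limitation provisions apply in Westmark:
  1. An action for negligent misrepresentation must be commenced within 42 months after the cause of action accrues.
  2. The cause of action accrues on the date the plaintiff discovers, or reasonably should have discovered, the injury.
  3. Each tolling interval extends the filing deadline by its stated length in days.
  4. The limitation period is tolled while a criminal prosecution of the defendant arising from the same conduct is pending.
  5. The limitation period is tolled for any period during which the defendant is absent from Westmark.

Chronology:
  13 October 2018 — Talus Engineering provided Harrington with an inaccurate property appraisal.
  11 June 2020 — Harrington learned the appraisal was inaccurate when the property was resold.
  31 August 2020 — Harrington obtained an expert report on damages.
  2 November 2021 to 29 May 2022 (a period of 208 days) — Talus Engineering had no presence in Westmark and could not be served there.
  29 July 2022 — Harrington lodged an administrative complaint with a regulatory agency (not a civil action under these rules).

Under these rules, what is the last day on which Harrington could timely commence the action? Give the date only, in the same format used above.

6 July 2024

Accrual is tied to discovery, so the period began on 11 June 2020 rather than on 13 October 2018 when the act occurred.
The untolled deadline — 42 months after 11 June 2020 — is 11 December 2023.
The period was tolled for 208 days by the defendant's absence from the jurisdiction (2 November 2021 to 29 May 2022), pushing the deadline to 6 July 2024.
None of the other events listed affects the running of the period under the stated rules.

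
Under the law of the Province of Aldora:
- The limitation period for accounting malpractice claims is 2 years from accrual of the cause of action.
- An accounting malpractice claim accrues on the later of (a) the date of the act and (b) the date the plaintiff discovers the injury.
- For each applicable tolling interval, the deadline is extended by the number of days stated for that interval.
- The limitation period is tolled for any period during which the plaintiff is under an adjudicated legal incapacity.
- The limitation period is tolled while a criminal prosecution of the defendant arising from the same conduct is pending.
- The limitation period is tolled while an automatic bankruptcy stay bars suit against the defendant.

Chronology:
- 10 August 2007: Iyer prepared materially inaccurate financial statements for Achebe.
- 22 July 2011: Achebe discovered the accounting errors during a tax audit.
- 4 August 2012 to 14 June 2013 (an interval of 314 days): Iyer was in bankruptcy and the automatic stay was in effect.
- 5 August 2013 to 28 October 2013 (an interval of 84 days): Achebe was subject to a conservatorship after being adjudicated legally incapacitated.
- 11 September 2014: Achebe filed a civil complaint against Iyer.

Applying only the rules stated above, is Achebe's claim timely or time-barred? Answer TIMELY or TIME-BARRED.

TIME-BARRED

Taking the later of the act (10 August 2007) and discovery (22 July 2011), the claim accrued on 22 July 2011.
2 years from 22 July 2011 is 22 July 2013.
Because the automatic bankruptcy stay ran from 4 August 2012 to 14 June 2013, the deadline is extended by 314 days to 1 June 2014.
Because the plaintiff's legal incapacity ran from 5 August 2013 to 28 October 2013, the deadline is extended by 84 days to 24 August 2014.
The 11 September 2014 filing falls after the 24 August 2014 deadline; the claim is time-barred.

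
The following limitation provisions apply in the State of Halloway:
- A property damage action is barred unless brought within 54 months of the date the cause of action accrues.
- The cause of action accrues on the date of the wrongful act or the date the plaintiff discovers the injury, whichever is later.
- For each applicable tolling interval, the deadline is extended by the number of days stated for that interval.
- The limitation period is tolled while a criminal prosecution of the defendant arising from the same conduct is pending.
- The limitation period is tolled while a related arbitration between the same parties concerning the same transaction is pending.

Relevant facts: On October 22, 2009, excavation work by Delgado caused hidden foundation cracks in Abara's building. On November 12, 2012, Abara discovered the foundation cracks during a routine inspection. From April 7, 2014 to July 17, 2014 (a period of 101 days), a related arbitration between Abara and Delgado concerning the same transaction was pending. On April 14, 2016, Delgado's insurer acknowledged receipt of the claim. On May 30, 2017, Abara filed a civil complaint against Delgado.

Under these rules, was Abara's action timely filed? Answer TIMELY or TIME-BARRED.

Because discovery on November 12, 2012 post-dates the October 22, 2009 act, accrual under the later-of rule falls on November 12, 2012.
The untolled deadline — 54 months after November 12, 2012 — is May 12, 2017.
The period was tolled for 101 days by the pending related arbitration (April 7, 2014 to July 17, 2014), pushing the deadline to August 21, 2017.
The other events in the timeline have no effect on the limitation period under the stated rules.
The May 30, 2017 filing precedes the August 21, 2017 deadline; the claim is timely.

TIMELY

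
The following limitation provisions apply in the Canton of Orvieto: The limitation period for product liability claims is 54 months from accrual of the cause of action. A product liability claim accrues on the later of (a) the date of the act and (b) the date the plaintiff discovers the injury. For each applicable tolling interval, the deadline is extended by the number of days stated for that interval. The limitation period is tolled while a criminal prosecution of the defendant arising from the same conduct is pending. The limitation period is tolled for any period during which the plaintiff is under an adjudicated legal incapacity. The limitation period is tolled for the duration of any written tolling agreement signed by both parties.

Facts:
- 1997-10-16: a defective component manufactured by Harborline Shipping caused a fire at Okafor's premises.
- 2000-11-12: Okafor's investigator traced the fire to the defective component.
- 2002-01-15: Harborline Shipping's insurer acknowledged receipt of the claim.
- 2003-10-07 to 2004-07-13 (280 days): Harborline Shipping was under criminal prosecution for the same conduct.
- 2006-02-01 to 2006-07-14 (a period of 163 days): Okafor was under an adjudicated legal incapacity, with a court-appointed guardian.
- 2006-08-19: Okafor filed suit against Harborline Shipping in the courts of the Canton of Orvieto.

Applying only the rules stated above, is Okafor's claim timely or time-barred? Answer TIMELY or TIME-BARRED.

Taking the later of the act (1997-10-16) and discovery (2000-11-12), the claim accrued on 2000-11-12.
The untolled deadline — 54 months after 2000-11-12 — is 2005-05-12.
The pending criminal prosecution from 2003-10-07 to 2004-07-13 tolled the period for 280 days, extending the deadline to 2006-02-16.
The period was tolled for 163 days by the plaintiff's legal incapacity (2006-02-01 to 2006-07-14), pushing the deadline to 2006-07-29.
The other events in the timeline have no effect on the limitation period under the stated rules.
Okafor filed on 2006-08-19, after the 2006-07-29 deadline, so the action is time-barred.

TIME-BARRED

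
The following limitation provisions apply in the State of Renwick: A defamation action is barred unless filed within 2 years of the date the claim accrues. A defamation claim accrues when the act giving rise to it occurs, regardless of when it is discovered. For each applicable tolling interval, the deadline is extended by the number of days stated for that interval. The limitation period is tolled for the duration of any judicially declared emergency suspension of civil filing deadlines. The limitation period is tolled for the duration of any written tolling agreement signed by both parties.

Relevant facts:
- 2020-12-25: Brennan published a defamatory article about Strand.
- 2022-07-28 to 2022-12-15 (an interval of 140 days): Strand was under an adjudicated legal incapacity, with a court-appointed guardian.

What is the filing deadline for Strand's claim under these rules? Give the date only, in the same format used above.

2022-12-25

The limitation period began to run on 2020-12-25.
The untolled deadline — 2 years after 2020-12-25 — is 2022-12-25.
Although the plaintiff's incapacity ran from 2022-07-28 to 2022-12-15, the stated rules do not make that a tolling event, so it is disregarded.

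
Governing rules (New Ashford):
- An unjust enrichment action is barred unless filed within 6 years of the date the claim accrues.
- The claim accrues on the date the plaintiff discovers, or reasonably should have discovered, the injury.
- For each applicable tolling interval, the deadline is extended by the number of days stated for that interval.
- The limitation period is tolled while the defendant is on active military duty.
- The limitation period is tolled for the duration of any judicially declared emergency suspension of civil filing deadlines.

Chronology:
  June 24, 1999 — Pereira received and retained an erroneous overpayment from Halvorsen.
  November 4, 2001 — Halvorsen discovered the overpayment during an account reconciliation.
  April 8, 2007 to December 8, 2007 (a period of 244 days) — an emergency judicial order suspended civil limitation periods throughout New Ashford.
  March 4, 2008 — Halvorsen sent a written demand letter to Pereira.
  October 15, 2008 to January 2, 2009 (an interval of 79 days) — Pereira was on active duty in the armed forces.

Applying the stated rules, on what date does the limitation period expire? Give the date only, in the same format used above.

July 5, 2008

Accrual is tied to discovery, so the period began on November 4, 2001 rather than on June 24, 1999 when the act occurred.
Adding the 6 years base period to November 4, 2001 gives a deadline of November 4, 2007, before any tolling.
Because the emergency suspension of filing deadlines ran from April 8, 2007 to December 8, 2007, the deadline is extended by 244 days to July 5, 2008.
The defendant's active military service from October 15, 2008 to January 2, 2009 began after the period had already run on July 5, 2008, so it has no tolling effect.
Nothing else in the chronology tolls or restarts the period.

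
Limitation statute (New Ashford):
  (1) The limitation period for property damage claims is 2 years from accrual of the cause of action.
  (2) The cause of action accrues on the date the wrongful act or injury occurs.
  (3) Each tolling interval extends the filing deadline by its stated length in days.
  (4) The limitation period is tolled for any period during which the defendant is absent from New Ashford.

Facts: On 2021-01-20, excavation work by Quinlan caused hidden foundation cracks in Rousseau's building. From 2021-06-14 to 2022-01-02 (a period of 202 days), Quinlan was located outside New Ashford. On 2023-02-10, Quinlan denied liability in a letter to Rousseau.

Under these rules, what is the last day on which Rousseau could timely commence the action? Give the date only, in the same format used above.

2023-08-10

The cause of action accrued on 2021-01-20, the date of the act.
2 years from 2021-01-20 is 2023-01-20.
The period was tolled for 202 days by the defendant's absence from the jurisdiction (2021-06-14 to 2022-01-02), pushing the deadline to 2023-08-10.
None of the other events listed affects the running of the period under the stated rules.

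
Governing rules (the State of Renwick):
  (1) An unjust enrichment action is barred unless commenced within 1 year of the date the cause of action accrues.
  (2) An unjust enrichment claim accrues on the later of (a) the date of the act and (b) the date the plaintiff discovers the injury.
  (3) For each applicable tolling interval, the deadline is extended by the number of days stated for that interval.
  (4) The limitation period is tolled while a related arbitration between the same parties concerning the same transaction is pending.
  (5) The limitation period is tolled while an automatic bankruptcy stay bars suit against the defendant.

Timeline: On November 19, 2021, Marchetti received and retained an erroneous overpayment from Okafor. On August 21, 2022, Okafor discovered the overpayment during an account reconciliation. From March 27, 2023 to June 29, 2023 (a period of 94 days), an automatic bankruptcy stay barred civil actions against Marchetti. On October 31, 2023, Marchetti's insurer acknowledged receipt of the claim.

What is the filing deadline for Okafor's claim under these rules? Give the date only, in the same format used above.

November 23, 2023

The claim accrued on August 21, 2022 — the later of the November 19, 2021 act and the August 21, 2022 discovery.
1 year from August 21, 2022 is August 21, 2023.
Because the automatic bankruptcy stay ran from March 27, 2023 to June 29, 2023, the deadline is extended by 94 days to November 23, 2023.
Nothing else in the chronology tolls or restarts the period.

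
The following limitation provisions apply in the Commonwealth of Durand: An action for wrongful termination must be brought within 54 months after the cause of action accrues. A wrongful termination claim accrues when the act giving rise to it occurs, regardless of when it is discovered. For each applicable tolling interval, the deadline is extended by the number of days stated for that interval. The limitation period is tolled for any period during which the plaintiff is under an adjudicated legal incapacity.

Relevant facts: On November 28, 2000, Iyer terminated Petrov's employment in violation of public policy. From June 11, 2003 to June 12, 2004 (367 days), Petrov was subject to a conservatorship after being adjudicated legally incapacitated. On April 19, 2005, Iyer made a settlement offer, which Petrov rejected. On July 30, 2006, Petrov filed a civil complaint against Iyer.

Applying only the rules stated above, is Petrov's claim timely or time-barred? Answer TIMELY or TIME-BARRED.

The claim accrued on November 28, 2000, when the wrongful act occurred.
54 months from November 28, 2000 is May 28, 2005.
The period was tolled for 367 days by the plaintiff's legal incapacity (June 11, 2003 to June 12, 2004), pushing the deadline to May 30, 2006.
None of the other events listed affects the running of the period under the stated rules.
Filing on July 30, 2006 missed the May 30, 2006 deadline — the action is time-barred.

TIME-BARRED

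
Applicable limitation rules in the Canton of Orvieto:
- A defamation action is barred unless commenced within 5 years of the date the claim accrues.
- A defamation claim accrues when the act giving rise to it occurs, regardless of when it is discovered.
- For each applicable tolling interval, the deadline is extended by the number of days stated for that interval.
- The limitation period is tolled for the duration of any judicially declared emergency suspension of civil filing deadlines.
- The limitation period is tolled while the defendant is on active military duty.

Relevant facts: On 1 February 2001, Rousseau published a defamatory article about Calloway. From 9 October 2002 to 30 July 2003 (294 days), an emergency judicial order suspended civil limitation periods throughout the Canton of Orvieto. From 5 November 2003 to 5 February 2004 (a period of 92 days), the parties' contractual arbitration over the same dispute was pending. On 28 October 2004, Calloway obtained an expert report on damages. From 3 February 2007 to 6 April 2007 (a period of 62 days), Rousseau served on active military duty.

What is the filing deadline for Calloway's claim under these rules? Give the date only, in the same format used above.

The limitation period began to run on 1 February 2001.
Adding the 5 years base period to 1 February 2001 gives a deadline of 1 February 2006, before any tolling.
The emergency suspension of filing deadlines from 9 October 2002 to 30 July 2003 tolled the period for 294 days, extending the deadline to 22 November 2006.
The defendant's active military service starting 3 February 2007 came too late — the period had run on 22 November 2006 — and so does not extend the deadline.
No stated provision tolls the period for a pending arbitration, so the interval from 5 November 2003 to 5 February 2004 has no effect on the deadline.
None of the other events listed affects the running of the period under the stated rules.

22 November 2006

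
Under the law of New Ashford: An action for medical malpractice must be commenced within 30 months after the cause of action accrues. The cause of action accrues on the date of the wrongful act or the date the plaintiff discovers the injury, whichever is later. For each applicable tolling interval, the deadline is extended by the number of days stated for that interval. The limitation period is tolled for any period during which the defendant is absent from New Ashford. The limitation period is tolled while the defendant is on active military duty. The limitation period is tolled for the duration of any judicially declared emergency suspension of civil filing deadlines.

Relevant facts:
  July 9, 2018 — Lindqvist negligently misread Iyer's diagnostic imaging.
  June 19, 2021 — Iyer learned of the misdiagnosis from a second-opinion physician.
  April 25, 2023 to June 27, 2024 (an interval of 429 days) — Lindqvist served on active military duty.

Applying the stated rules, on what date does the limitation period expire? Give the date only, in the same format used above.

The claim accrued on June 19, 2021 — the later of the July 9, 2018 act and the June 19, 2021 discovery.
The untolled deadline — 30 months after June 19, 2021 — is December 19, 2023.
The period was tolled for 429 days by the defendant's active military service (April 25, 2023 to June 27, 2024), pushing the deadline to February 20, 2025.

February 20, 2025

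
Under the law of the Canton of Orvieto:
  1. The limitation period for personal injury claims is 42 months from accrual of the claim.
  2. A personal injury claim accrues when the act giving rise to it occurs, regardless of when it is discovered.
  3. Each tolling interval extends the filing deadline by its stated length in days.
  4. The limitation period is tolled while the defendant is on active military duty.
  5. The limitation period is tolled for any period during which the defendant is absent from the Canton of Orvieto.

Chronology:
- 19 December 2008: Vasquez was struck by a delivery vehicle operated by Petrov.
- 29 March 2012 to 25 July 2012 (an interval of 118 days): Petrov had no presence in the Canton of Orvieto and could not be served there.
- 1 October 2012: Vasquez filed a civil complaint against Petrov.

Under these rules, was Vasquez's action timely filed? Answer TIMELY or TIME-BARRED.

The limitation period began to run on 19 December 2008.
Adding the 42 months base period to 19 December 2008 gives a deadline of 19 June 2012, before any tolling.
Because the defendant's absence from the jurisdiction ran from 29 March 2012 to 25 July 2012, the deadline is extended by 118 days to 15 October 2012.
Vasquez filed on 1 October 2012, before the 15 October 2012 deadline, so the action is timely.

TIMELY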